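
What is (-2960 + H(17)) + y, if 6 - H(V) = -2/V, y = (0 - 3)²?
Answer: -50063/17 ≈ -2944.9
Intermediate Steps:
y = 9 (y = (-3)² = 9)
H(V) = 6 + 2/V (H(V) = 6 - (-2)/V = 6 + 2/V)
(-2960 + H(17)) + y = (-2960 + (6 + 2/17)) + 9 = (-2960 + 104/17) + 9 = -50216/17 + 9 = -50063/17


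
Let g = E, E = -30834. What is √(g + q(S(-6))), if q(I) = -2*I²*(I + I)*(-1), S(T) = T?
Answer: 3*I*√3522 ≈ 178.04*I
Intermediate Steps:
q(I) = 4*I³ (q(I) = -2*I²*2*I*(-1) = -4*I³*(-1) = 4*I³)
g = -30834
√(g + q(S(-6))) = √(-30834 + 4*(-6)³) = √(-30834 + 4*(-216)) = √(-30834 - 864) = √(-31698) = 3*I*√3522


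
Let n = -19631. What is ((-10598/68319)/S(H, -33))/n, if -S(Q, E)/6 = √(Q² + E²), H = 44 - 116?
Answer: -5299*√697/8413161222897 ≈ -1.6628e-8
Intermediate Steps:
H = -72
S(Q, E) = -6*√(E² + Q²) (S(Q, E) = -6*√(Q² + E²) = -6*√(E² + Q²))
((-10598/68319)/S(H, -33))/n = ((-10598/68319)/((-6*√((-33)² + (-72)²))))/(-19631) = ((-10598*1/68319)/((-6*√(1089 + 5184))))*(-1/19631) = -10598*(-√697/12546)/68319*(-1/19631) = -(-5299)*√697/428565087*(-1/19631) = (5299*√697/428565087)*(-1/19631) = -5299*√697/8413161222897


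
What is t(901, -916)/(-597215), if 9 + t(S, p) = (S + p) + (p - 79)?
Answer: 1019/597215 ≈ 0.0017063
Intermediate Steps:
t(S, p) = -88 + S + 2*p (t(S, p) = -9 + ((S + p) + (p - 79)) = -9 + ((S + p) + (-79 + p)) = -9 + (-79 + S + 2*p) = -88 + S + 2*p)
t(901, -916)/(-597215) = (-88 + 901 + 2*(-916))/(-597215) = (-88 + 901 - 1832)*(-1/597215) = -1019*(-1/597215) = 1019/597215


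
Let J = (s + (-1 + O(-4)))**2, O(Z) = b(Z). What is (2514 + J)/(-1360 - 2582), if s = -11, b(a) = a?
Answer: -1385/1971 ≈ -0.70269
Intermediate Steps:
O(Z) = Z
J = 256 (J = (-11 + (-1 - 4))**2 = (-11 - 5)**2 = (-16)**2 = 256)
(2514 + J)/(-1360 - 2582) = (2514 + 256)/(-1360 - 2582) = 2770/(-3942) = 2770*(-1/3942) = -1385/1971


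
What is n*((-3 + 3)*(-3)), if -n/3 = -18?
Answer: 0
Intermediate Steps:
n = 54 (n = -3*(-18) = 54)
n*((-3 + 3)*(-3)) = 54*((-3 + 3)*(-3)) = 54*(0*(-3)) = 54*0 = 0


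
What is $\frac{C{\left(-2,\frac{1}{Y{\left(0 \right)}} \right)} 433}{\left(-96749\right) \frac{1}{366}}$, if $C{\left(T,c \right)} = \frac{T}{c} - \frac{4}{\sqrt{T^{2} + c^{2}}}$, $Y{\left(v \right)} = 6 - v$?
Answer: $\frac{1901736}{96749} + \frac{3803472 \sqrt{145}}{14028605} \approx 22.921$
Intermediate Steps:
$C{\left(T,c \right)} = - \frac{4}{\sqrt{T^{2} + c^{2}}} + \frac{T}{c}$ ($C{\left(T,c \right)} = \frac{T}{c} - \frac{4}{\sqrt{T^{2} + c^{2}}} = - \frac{4}{\sqrt{T^{2} + c^{2}}} + \frac{T}{c}$)
$\frac{C{\left(-2,\frac{1}{Y{\left(0 \right)}} \right)} 433}{\left(-96749\right) \frac{1}{366}} = \frac{\left(- \frac{4}{\sqrt{\left(-2\right)^{2} + \left(\frac{1}{6 - 0}\right)^{2}}} - \frac{2}{\frac{1}{6 - 0}}\right) 433}{\left(-96749\right) \frac{1}{366}} = \frac{\left(- \frac{4}{\sqrt{4 + \left(\frac{1}{6 + 0}\right)^{2}}} - \frac{2}{\frac{1}{6 + 0}}\right) 433}{\left(-96749\right) \frac{1}{366}} = \frac{\left(- \frac{4}{\sqrt{4 + \left(\frac{1}{6}\right)^{2}}} - \frac{2}{\frac{1}{6}}\right) 433}{- \frac{96749}{366}} = \left(- \frac{4}{\sqrt{4 + \left(\frac{1}{6}\right)^{2}}} - 2 \frac{1}{\frac{1}{6}}\right) 433 \left(- \frac{366}{96749}\right) = \left(- \frac{4}{\sqrt{4 + \frac{1}{36}}} - 12\right) 433 \left(- \frac{366}{96749}\right) = \left(- \frac{4}{\frac{1}{6} \sqrt{145}} - 12\right) 433 \left(- \frac{366}{96749}\right) = \left(- 4 \frac{6 \sqrt{145}}{145} - 12\right) 433 \left(- \frac{366}{96749}\right) = \left(- \frac{24 \sqrt{145}}{145} - 12\right) 433 \left(- \frac{366}{96749}\right) = \left(-12 - \frac{24 \sqrt{145}}{145}\right) 433 \left(- \frac{366}{96749}\right) = \left(-5196 - \frac{10392 \sqrt{145}}{145}\right) \left(- \frac{366}{96749}\right) = \frac{1901736}{96749} + \frac{3803472 \sqrt{145}}{14028605}$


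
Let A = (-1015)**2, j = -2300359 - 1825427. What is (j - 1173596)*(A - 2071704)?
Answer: 5519195065978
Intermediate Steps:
j = -4125786
A = 1030225
(j - 1173596)*(A - 2071704) = (-4125786 - 1173596)*(1030225 - 2071704) = -5299382*(-1041479) = 5519195065978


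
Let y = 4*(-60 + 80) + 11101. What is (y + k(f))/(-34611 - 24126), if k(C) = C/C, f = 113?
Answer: -11182/58737 ≈ -0.19037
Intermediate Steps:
k(C) = 1
y = 11181 (y = 4*20 + 11101 = 80 + 11101 = 11181)
(y + k(f))/(-34611 - 24126) = (11181 + 1)/(-34611 - 24126) = 11182/(-58737) = 11182*(-1/58737) = -11182/58737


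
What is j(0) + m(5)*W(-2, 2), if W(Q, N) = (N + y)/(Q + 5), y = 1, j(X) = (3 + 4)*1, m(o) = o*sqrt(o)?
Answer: 7 + 5*sqrt(5) ≈ 18.180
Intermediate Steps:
m(o) = o**(3/2)
j(X) = 7 (j(X) = 7*1 = 7)
W(Q, N) = (1 + N)/(5 + Q) (W(Q, N) = (N + 1)/(Q + 5) = (1 + N)/(5 + Q))
j(0) + m(5)*W(-2, 2) = 7 + 5**(3/2)*((1 + 2)/(5 - 2)) = 7 + (5*sqrt(5))*(3/3) = 7 + (5*sqrt(5))*((1/3)*3) = 7 + (5*sqrt(5))*1 = 7 + 5*sqrt(5)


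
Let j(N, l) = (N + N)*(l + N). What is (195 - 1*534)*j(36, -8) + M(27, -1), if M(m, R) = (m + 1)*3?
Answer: -683340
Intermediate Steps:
M(m, R) = 3 + 3*m (M(m, R) = (1 + m)*3 = 3 + 3*m)
j(N, l) = 2*N*(N + l) (j(N, l) = (2*N)*(N + l) = 2*N*(N + l))
(195 - 1*534)*j(36, -8) + M(27, -1) = (195 - 1*534)*(2*36*(36 - 8)) + (3 + 3*27) = (195 - 534)*(2*36*28) + (3 + 81) = -339*2016 + 84 = -683424 + 84 = -683340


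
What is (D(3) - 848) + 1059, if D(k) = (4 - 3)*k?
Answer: 214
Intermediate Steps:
D(k) = k (D(k) = 1*k = k)
(D(3) - 848) + 1059 = (3 - 848) + 1059 = -845 + 1059 = 214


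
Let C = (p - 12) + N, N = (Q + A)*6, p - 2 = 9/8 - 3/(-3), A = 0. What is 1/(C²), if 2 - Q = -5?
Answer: 64/74529 ≈ 0.00085873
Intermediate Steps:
Q = 7 (Q = 2 - 1*(-5) = 2 + 5 = 7)
p = 33/8 (p = 2 + (9/8 - 3/(-3)) = 2 + (9*(⅛) - 3*(-⅓)) = 2 + (9/8 + 1) = 2 + 17/8 = 33/8 ≈ 4.1250)
N = 42 (N = (7 + 0)*6 = 7*6 = 42)
C = 273/8 (C = (33/8 - 12) + 42 = -63/8 + 42 = 273/8 ≈ 34.125)
1/(C²) = 1/((273/8)²) = 1/(74529/64) = 64/74529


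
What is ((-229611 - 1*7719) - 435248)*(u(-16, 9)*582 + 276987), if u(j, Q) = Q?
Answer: -189818326050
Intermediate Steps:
((-229611 - 1*7719) - 435248)*(u(-16, 9)*582 + 276987) = ((-229611 - 1*7719) - 435248)*(9*582 + 276987) = ((-229611 - 7719) - 435248)*(5238 + 276987) = (-237330 - 435248)*282225 = -672578*282225 = -189818326050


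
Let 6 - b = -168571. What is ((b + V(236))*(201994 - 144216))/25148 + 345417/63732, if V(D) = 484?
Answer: 51878606177331/133561028 ≈ 3.8843e+5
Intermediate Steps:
b = 168577 (b = 6 - 1*(-168571) = 6 + 168571 = 168577)
((b + V(236))*(201994 - 144216))/25148 + 345417/63732 = ((168577 + 484)*(201994 - 144216))/25148 + 345417/63732 = (169061*57778)*(1/25148) + 345417*(1/63732) = 9768006458*(1/25148) + 115139/21244 = 4884003229/12574 + 115139/21244 = 51878606177331/133561028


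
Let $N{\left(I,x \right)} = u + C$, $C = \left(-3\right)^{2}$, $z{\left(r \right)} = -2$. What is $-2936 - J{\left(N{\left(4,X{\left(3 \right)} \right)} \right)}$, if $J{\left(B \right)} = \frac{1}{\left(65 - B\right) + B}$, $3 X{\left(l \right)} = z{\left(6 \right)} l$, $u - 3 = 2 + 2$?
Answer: $- \frac{190841}{65} \approx -2936.0$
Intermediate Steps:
$u = 7$ ($u = 3 + \left(2 + 2\right) = 3 + 4 = 7$)
$C = 9$
$X{\left(l \right)} = - \frac{2 l}{3}$ ($X{\left(l \right)} = \frac{\left(-2\right) l}{3} = - \frac{2 l}{3}$)
$N{\left(I,x \right)} = 16$ ($N{\left(I,x \right)} = 7 + 9 = 16$)
$J{\left(B \right)} = \frac{1}{65}$
$-2936 - J{\left(N{\left(4,X{\left(3 \right)} \right)} \right)} = -2936 - \frac{1}{65} = - \frac{190841}{65}$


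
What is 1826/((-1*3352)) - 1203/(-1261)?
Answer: 864935/2113436 ≈ 0.40926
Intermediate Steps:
1826/((-1*3352)) - 1203/(-1261) = 1826/(-3352) - 1203*(-1/1261) = 1826*(-1/3352) + 1203/1261 = -913/1676 + 1203/1261 = 864935/2113436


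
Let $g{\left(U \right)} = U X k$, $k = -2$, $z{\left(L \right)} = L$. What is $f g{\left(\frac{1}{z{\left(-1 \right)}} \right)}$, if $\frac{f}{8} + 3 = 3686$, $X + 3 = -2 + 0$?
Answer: $-294640$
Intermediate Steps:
$X = -5$ ($X = -3 + \left(-2 + 0\right) = -3 - 2 = -5$)
$g{\left(U \right)} = 10 U$ ($g{\left(U \right)} = U \left(-5\right) \left(-2\right) = - 5 U \left(-2\right) = 10 U$)
$f = 29464$ ($f = -24 + 8 \cdot 3686 = -24 + 29488 = 29464$)
$f g{\left(\frac{1}{z{\left(-1 \right)}} \right)} = 29464 \frac{10}{-1} = 29464 \cdot 10 \left(-1\right) = 29464 \left(-10\right) = -294640$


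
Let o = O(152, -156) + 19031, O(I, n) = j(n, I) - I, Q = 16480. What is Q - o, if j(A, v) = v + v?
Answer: -2703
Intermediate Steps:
j(A, v) = 2*v
O(I, n) = I (O(I, n) = 2*I - I = I)
o = 19183 (o = 152 + 19031 = 19183)
Q - o = 16480 - 1*19183 = 16480 - 19183 = -2703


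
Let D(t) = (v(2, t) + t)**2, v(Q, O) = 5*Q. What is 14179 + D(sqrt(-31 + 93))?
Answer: 14341 + 20*sqrt(62) ≈ 14498.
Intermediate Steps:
D(t) = (10 + t)**2 (D(t) = (5*2 + t)**2 = (10 + t)**2)
14179 + D(sqrt(-31 + 93)) = 14179 + (10 + sqrt(-31 + 93))**2 = 14179 + (10 + sqrt(62))**2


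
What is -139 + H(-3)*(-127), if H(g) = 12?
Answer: -1663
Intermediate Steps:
-139 + H(-3)*(-127) = -139 + 12*(-127) = -139 - 1524 = -1663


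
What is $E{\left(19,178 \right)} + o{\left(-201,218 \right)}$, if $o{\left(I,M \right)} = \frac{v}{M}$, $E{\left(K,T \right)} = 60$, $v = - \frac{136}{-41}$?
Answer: $\frac{268208}{4469} \approx 60.015$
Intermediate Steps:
$v = \frac{136}{41}$ ($v = \left(-136\right) \left(- \frac{1}{41}\right) = \frac{136}{41} \approx 3.3171$)
$o{\left(I,M \right)} = \frac{136}{41 M}$
$E{\left(19,178 \right)} + o{\left(-201,218 \right)} = 60 + \frac{136}{41 \cdot 218} = 60 + \frac{136}{41} \cdot \frac{1}{218} = 60 + \frac{68}{4469} = \frac{268208}{4469}$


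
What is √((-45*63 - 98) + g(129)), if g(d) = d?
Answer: 2*I*√701 ≈ 52.953*I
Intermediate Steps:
√((-45*63 - 98) + g(129)) = √((-45*63 - 98) + 129) = √((-2835 - 98) + 129) = √(-2933 + 129) = √(-2804) = 2*I*√701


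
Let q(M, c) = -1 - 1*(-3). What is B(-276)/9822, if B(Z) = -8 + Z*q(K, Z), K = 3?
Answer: -280/4911 ≈ -0.057015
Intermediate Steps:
q(M, c) = 2 (q(M, c) = -1 + 3 = 2)
B(Z) = -8 + 2*Z (B(Z) = -8 + Z*2 = -8 + 2*Z)
B(-276)/9822 = (-8 + 2*(-276))/9822 = (-8 - 552)*(1/9822) = -560*1/9822 = -280/4911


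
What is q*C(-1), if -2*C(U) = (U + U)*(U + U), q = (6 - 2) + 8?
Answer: -24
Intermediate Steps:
q = 12 (q = 4 + 8 = 12)
C(U) = -2*U² (C(U) = -(U + U)*(U + U)/2 = -2*U*2*U/2 = -2*U²)
q*C(-1) = 12*(-2*(-1)²) = 12*(-2*1) = 12*(-2) = -24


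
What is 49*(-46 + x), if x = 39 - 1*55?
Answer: -3038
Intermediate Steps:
x = -16 (x = 39 - 55 = -16)
49*(-46 + x) = 49*(-46 - 16) = 49*(-62) = -3038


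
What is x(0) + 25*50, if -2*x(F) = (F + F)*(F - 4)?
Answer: 1250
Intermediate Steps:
x(F) = -F*(-4 + F) (x(F) = -(F + F)*(F - 4)/2 = -2*F*(-4 + F)/2 = -F*(-4 + F))
x(0) + 25*50 = 0*(4 - 1*0) + 25*50 = 0*(4 + 0) + 1250 = 0*4 + 1250 = 0 + 1250 = 1250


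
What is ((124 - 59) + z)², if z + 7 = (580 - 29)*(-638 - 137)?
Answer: 182300819089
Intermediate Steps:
z = -427032 (z = -7 + (580 - 29)*(-638 - 137) = -7 + 551*(-775) = -7 - 427025 = -427032)
((124 - 59) + z)² = ((124 - 59) - 427032)² = (65 - 427032)² = (-426967)² = 182300819089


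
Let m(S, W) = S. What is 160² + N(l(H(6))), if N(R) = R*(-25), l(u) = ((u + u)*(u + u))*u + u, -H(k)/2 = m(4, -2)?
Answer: 77000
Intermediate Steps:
H(k) = -8 (H(k) = -2*4 = -8)
l(u) = u + 4*u³ (l(u) = ((2*u)*(2*u))*u + u = (4*u²)*u + u = 4*u³ + u = u + 4*u³)
N(R) = -25*R
160² + N(l(H(6))) = 160² - 25*(-8 + 4*(-8)³) = 25600 - 25*(-8 + 4*(-512)) = 25600 - 25*(-8 - 2048) = 25600 - 25*(-2056) = 25600 + 51400 = 77000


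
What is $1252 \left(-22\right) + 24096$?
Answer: $-3448$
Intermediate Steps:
$1252 \left(-22\right) + 24096 = -27544 + 24096 = -3448$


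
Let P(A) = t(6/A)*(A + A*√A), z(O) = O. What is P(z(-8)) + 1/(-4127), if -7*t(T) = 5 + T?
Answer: 140311/28889 + 68*I*√2/7 ≈ 4.8569 + 13.738*I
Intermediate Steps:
t(T) = -5/7 - T/7 (t(T) = -(5 + T)/7 = -5/7 - T/7)
P(A) = (-5/7 - 6/(7*A))*(A + A^(3/2)) (P(A) = (-5/7 - 6/(7*A))*(A + A*√A) = (-5/7 - 6/(7*A))*(A + A^(3/2)))
P(z(-8)) + 1/(-4127) = -⅐*(6 + 5*(-8))*(-8 + (-8)^(3/2))/(-8) + 1/(-4127) = -⅐*(-⅛)*(6 - 40)*(-8 - 16*I*√2) - 1/4127 = -⅐*(-⅛)*(-34)*(-8 - 16*I*√2) - 1/4127 = (34/7 + 68*I*√2/7) - 1/4127 = 140311/28889 + 68*I*√2/7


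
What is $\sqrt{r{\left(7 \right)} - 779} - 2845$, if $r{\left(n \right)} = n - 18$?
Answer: $-2845 + i \sqrt{790} \approx -2845.0 + 28.107 i$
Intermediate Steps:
$r{\left(n \right)} = -18 + n$
$\sqrt{r{\left(7 \right)} - 779} - 2845 = \sqrt{\left(-18 + 7\right) - 779} - 2845 = \sqrt{-11 - 779} - 2845 = \sqrt{-790} - 2845 = i \sqrt{790} - 2845 = -2845 + i \sqrt{790}$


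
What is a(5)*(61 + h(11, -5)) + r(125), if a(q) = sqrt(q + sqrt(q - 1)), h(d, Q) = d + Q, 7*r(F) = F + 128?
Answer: 253/7 + 67*sqrt(7) ≈ 213.41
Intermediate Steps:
r(F) = 128/7 + F/7 (r(F) = (F + 128)/7 = (128 + F)/7 = 128/7 + F/7)
h(d, Q) = Q + d
a(q) = sqrt(q + sqrt(-1 + q))
a(5)*(61 + h(11, -5)) + r(125) = sqrt(5 + sqrt(-1 + 5))*(61 + (-5 + 11)) + (128/7 + (1/7)*125) = sqrt(5 + sqrt(4))*(61 + 6) + (128/7 + 125/7) = sqrt(5 + 2)*67 + 253/7 = sqrt(7)*67 + 253/7 = 67*sqrt(7) + 253/7 = 253/7 + 67*sqrt(7)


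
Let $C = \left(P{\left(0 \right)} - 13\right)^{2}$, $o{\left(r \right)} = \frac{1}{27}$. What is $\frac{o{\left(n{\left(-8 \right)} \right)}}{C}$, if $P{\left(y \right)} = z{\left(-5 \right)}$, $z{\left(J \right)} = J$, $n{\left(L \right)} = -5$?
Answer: $\frac{1}{8748} \approx 0.00011431$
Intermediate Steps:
$P{\left(y \right)} = -5$
$o{\left(r \right)} = \frac{1}{27}$
$C = 324$ ($C = \left(-5 - 13\right)^{2} = \left(-18\right)^{2} = 324$)
$\frac{o{\left(n{\left(-8 \right)} \right)}}{C} = \frac{1}{27 \cdot 324} = \frac{1}{27} \cdot \frac{1}{324} = \frac{1}{8748}$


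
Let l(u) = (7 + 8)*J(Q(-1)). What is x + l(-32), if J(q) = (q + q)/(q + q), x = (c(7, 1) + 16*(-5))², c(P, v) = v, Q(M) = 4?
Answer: 6256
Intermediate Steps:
x = 6241 (x = (1 + 16*(-5))² = (1 - 80)² = (-79)² = 6241)
J(q) = 1 (J(q) = (2*q)/((2*q)) = (2*q)*(1/(2*q)) = 1)
l(u) = 15 (l(u) = (7 + 8)*1 = 15*1 = 15)
x + l(-32) = 6241 + 15 = 6256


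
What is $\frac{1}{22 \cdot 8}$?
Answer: $\frac{1}{176} \approx 0.0056818$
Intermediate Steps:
$\frac{1}{22 \cdot 8} = \frac{1}{176}$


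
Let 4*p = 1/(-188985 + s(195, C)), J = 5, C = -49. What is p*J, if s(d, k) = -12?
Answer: -5/755988 ≈ -6.6139e-6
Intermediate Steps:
p = -1/755988 (p = 1/(4*(-188985 - 12)) = (1/4)/(-188997) = (1/4)*(-1/188997) = -1/755988 ≈ -1.3228e-6)
p*J = -1/755988*5 = -5/755988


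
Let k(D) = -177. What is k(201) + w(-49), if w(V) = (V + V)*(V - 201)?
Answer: 24323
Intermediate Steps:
w(V) = 2*V*(-201 + V) (w(V) = (2*V)*(-201 + V) = 2*V*(-201 + V))
k(201) + w(-49) = -177 + 2*(-49)*(-201 - 49) = -177 + 2*(-49)*(-250) = -177 + 24500 = 24323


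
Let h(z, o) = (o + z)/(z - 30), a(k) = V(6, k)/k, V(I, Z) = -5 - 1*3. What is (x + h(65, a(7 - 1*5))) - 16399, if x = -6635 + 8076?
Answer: -523469/35 ≈ -14956.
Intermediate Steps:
V(I, Z) = -8 (V(I, Z) = -5 - 3 = -8)
a(k) = -8/k
h(z, o) = (o + z)/(-30 + z)
x = 1441
(x + h(65, a(7 - 1*5))) - 16399 = (1441 + (-8/(7 - 1*5) + 65)/(-30 + 65)) - 16399 = (1441 + (-8/(7 - 5) + 65)/35) - 16399 = (1441 + (-8/2 + 65)/35) - 16399 = (1441 + (-8*½ + 65)/35) - 16399 = (1441 + (-4 + 65)/35) - 16399 = (1441 + (1/35)*61) - 16399 = (1441 + 61/35) - 16399 = 50496/35 - 16399 = -523469/35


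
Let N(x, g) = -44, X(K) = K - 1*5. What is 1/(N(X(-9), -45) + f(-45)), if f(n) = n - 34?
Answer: -1/123 ≈ -0.0081301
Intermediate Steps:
X(K) = -5 + K (X(K) = K - 5 = -5 + K)
f(n) = -34 + n
1/(N(X(-9), -45) + f(-45)) = 1/(-44 + (-34 - 45)) = 1/(-44 - 79) = 1/(-123) = -1/123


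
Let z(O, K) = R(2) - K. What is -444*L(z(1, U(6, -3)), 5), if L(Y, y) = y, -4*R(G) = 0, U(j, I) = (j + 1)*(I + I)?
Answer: -2220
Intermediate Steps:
U(j, I) = 2*I*(1 + j) (U(j, I) = (1 + j)*(2*I) = 2*I*(1 + j))
R(G) = 0 (R(G) = -¼*0 = 0)
z(O, K) = -K (z(O, K) = 0 - K = -K)
-444*L(z(1, U(6, -3)), 5) = -444*5 = -2220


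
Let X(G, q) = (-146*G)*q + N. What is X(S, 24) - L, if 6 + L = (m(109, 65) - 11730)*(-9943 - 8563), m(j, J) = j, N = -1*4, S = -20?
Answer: -214988144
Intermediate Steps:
N = -4
L = 215058220 (L = -6 + (109 - 11730)*(-9943 - 8563) = -6 - 11621*(-18506) = -6 + 215058226 = 215058220)
X(G, q) = -4 - 146*G*q (X(G, q) = (-146*G)*q - 4 = -146*G*q - 4 = -4 - 146*G*q)
X(S, 24) - L = (-4 - 146*(-20)*24) - 1*215058220 = (-4 + 70080) - 215058220 = 70076 - 215058220 = -214988144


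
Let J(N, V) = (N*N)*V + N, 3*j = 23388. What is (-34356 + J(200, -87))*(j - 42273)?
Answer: 121157556412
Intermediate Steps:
j = 7796 (j = (⅓)*23388 = 7796)
J(N, V) = N + V*N² (J(N, V) = N²*V + N = V*N² + N = N + V*N²)
(-34356 + J(200, -87))*(j - 42273) = (-34356 + 200*(1 + 200*(-87)))*(7796 - 42273) = (-34356 + 200*(1 - 17400))*(-34477) = (-34356 + 200*(-17399))*(-34477) = (-34356 - 3479800)*(-34477) = -3514156*(-34477) = 121157556412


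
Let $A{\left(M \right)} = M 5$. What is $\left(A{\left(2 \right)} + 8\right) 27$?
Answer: $486$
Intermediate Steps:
$A{\left(M \right)} = 5 M$
$\left(A{\left(2 \right)} + 8\right) 27 = \left(5 \cdot 2 + 8\right) 27 = \left(10 + 8\right) 27 = 18 \cdot 27 = 486$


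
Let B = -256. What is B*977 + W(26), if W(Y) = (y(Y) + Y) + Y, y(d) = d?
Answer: -250034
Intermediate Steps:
W(Y) = 3*Y (W(Y) = (Y + Y) + Y = 2*Y + Y = 3*Y)
B*977 + W(26) = -256*977 + 3*26 = -250112 + 78 = -250034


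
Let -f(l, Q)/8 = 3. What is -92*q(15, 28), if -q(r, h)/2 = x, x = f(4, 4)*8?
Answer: -35328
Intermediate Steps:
f(l, Q) = -24 (f(l, Q) = -8*3 = -24)
x = -192 (x = -24*8 = -192)
q(r, h) = 384 (q(r, h) = -2*(-192) = 384)
-92*q(15, 28) = -92*384 = -35328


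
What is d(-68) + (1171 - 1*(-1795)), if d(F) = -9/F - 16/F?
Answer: 201713/68 ≈ 2966.4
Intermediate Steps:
d(F) = -25/F
d(-68) + (1171 - 1*(-1795)) = -25/(-68) + (1171 - 1*(-1795)) = -25*(-1/68) + (1171 + 1795) = 25/68 + 2966 = 201713/68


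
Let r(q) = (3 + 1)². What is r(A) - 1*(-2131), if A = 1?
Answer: 2147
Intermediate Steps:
r(q) = 16 (r(q) = 4² = 16)
r(A) - 1*(-2131) = 16 - 1*(-2131) = 16 + 2131 = 2147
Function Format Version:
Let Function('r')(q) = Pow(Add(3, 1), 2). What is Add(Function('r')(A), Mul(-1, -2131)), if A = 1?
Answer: 2147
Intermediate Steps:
Function('r')(q) = 16 (Function('r')(q) = Pow(4, 2) = 16)
Add(Function('r')(A), Mul(-1, -2131)) = Add(16, Mul(-1, -2131)) = Add(16, 2131) = 2147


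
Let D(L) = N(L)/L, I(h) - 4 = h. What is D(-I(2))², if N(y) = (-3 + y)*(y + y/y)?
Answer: 225/4 ≈ 56.250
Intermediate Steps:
I(h) = 4 + h
N(y) = (1 + y)*(-3 + y) (N(y) = (-3 + y)*(y + 1) = (-3 + y)*(1 + y) = (1 + y)*(-3 + y))
D(L) = (-3 + L² - 2*L)/L
D(-I(2))² = (-2 - (4 + 2) - 3*(-1/(4 + 2)))² = (-2 - 1*6 - 3/((-1*6)))² = (-2 - 6 - 3/(-6))² = (-2 - 6 - 3*(-⅙))² = (-2 - 6 + ½)² = (-15/2)² = 225/4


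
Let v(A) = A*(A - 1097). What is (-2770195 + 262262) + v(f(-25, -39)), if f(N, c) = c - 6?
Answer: -2456543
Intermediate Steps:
f(N, c) = -6 + c
v(A) = A*(-1097 + A)
(-2770195 + 262262) + v(f(-25, -39)) = (-2770195 + 262262) + (-6 - 39)*(-1097 + (-6 - 39)) = -2507933 - 45*(-1097 - 45) = -2507933 - 45*(-1142) = -2507933 + 51390 = -2456543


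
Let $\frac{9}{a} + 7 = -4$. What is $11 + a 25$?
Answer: $- \frac{104}{11} \approx -9.4545$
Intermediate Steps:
$a = - \frac{9}{11}$ ($a = \frac{9}{-7 - 4} = \frac{9}{-11} = 9 \left(- \frac{1}{11}\right) = - \frac{9}{11} \approx -0.81818$)
$11 + a 25 = 11 - \frac{225}{11} = - \frac{104}{11}$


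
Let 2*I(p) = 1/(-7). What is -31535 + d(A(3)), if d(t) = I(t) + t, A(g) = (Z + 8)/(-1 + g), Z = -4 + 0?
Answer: -441463/14 ≈ -31533.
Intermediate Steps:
Z = -4
I(p) = -1/14 (I(p) = (½)/(-7) = (½)*(-⅐) = -1/14)
A(g) = 4/(-1 + g) (A(g) = (-4 + 8)/(-1 + g) = 4/(-1 + g))
d(t) = -1/14 + t
-31535 + d(A(3)) = -31535 + (-1/14 + 4/(-1 + 3)) = -31535 + (-1/14 + 4/2) = -31535 + (-1/14 + 4*(½)) = -31535 + (-1/14 + 2) = -31535 + 27/14 = -441463/14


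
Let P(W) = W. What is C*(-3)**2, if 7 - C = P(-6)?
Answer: 117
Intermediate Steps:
C = 13 (C = 7 - 1*(-6) = 7 + 6 = 13)
C*(-3)**2 = 13*(-3)**2 = 13*9 = 117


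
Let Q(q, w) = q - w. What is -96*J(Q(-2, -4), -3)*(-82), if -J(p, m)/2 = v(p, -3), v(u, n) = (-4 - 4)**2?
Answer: -1007616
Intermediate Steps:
v(u, n) = 64 (v(u, n) = (-8)**2 = 64)
J(p, m) = -128 (J(p, m) = -2*64 = -128)
-96*J(Q(-2, -4), -3)*(-82) = -96*(-128)*(-82) = 12288*(-82) = -1007616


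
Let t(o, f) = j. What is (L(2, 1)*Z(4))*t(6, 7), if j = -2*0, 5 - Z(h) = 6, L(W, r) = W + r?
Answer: 0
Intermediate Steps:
Z(h) = -1 (Z(h) = 5 - 1*6 = 5 - 6 = -1)
j = 0
t(o, f) = 0
(L(2, 1)*Z(4))*t(6, 7) = ((2 + 1)*(-1))*0 = (3*(-1))*0 = -3*0 = 0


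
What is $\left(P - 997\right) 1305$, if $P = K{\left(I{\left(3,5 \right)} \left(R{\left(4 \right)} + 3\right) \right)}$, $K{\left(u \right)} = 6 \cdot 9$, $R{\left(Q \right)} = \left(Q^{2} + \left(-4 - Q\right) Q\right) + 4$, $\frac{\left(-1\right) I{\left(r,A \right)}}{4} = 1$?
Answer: $-1230615$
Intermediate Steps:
$I{\left(r,A \right)} = -4$ ($I{\left(r,A \right)} = \left(-4\right) 1 = -4$)
$R{\left(Q \right)} = 4 + Q^{2} + Q \left(-4 - Q\right)$ ($R{\left(Q \right)} = \left(Q^{2} + Q \left(-4 - Q\right)\right) + 4 = 4 + Q^{2} + Q \left(-4 - Q\right)$)
$K{\left(u \right)} = 54$
$P = 54$
$\left(P - 997\right) 1305 = \left(54 - 997\right) 1305 = \left(-943\right) 1305 = -1230615$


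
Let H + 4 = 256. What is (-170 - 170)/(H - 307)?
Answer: 68/11 ≈ 6.1818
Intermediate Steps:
H = 252 (H = -4 + 256 = 252)
(-170 - 170)/(H - 307) = (-170 - 170)/(252 - 307) = -340/(-55) = -340*(-1/55) = 68/11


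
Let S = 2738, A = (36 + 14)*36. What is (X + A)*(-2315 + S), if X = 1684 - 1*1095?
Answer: 1010547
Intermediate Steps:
A = 1800 (A = 50*36 = 1800)
X = 589 (X = 1684 - 1095 = 589)
(X + A)*(-2315 + S) = (589 + 1800)*(-2315 + 2738) = 2389*423 = 1010547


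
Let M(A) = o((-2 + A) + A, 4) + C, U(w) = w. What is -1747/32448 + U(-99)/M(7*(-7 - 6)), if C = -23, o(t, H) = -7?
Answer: 526657/162240 ≈ 3.2462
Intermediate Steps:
M(A) = -30 (M(A) = -7 - 23 = -30)
-1747/32448 + U(-99)/M(7*(-7 - 6)) = -1747/32448 - 99/(-30) = -1747*1/32448 - 99*(-1/30) = -1747/32448 + 33/10 = 526657/162240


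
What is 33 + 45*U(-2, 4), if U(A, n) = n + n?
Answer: 393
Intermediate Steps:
U(A, n) = 2*n
33 + 45*U(-2, 4) = 33 + 45*(2*4) = 33 + 45*8 = 33 + 360 = 393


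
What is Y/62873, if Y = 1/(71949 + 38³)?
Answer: 1/7973616733 ≈ 1.2541e-10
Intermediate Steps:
Y = 1/126821 (Y = 1/(71949 + 54872) = 1/126821 ≈ 7.8851e-6)
Y/62873 = (1/126821)/62873 = (1/126821)*(1/62873) = 1/7973616733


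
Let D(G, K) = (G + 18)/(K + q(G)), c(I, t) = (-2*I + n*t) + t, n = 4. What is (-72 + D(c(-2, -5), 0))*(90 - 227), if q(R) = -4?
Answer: 39045/4 ≈ 9761.3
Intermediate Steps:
c(I, t) = -2*I + 5*t (c(I, t) = (-2*I + 4*t) + t = -2*I + 5*t)
D(G, K) = (18 + G)/(-4 + K) (D(G, K) = (G + 18)/(K - 4) = (18 + G)/(-4 + K))
(-72 + D(c(-2, -5), 0))*(90 - 227) = (-72 + (18 + (-2*(-2) + 5*(-5)))/(-4 + 0))*(90 - 227) = (-72 + (18 + (4 - 25))/(-4))*(-137) = (-72 - (18 - 21)/4)*(-137) = (-72 - ¼*(-3))*(-137) = (-72 + ¾)*(-137) = -285/4*(-137) = 39045/4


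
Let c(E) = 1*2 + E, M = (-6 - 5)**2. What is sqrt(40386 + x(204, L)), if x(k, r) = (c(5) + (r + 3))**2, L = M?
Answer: sqrt(57547) ≈ 239.89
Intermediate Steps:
M = 121 (M = (-11)**2 = 121)
c(E) = 2 + E
L = 121
x(k, r) = (10 + r)**2 (x(k, r) = ((2 + 5) + (r + 3))**2 = (7 + (3 + r))**2 = (10 + r)**2)
sqrt(40386 + x(204, L)) = sqrt(40386 + (10 + 121)**2) = sqrt(40386 + 131**2) = sqrt(40386 + 17161) = sqrt(57547)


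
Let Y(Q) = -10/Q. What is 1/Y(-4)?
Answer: ⅖ ≈ 0.40000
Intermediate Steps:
1/Y(-4) = 1/(-10/(-4)) = 1/(-10*(-¼)) = 1/(5/2) = ⅖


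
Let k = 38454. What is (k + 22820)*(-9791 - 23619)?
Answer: -2047164340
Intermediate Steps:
(k + 22820)*(-9791 - 23619) = (38454 + 22820)*(-9791 - 23619) = 61274*(-33410) = -2047164340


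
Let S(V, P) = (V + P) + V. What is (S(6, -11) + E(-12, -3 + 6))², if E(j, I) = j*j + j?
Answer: 17689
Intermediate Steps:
S(V, P) = P + 2*V (S(V, P) = (P + V) + V = P + 2*V)
E(j, I) = j + j² (E(j, I) = j² + j = j + j²)
(S(6, -11) + E(-12, -3 + 6))² = ((-11 + 2*6) - 12*(1 - 12))² = ((-11 + 12) - 12*(-11))² = (1 + 132)² = 133² = 17689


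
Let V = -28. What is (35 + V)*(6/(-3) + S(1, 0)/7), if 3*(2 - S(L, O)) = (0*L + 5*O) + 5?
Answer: -41/3 ≈ -13.667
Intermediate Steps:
S(L, O) = 1/3 - 5*O/3 (S(L, O) = 2 - ((0*L + 5*O) + 5)/3 = 2 - ((0 + 5*O) + 5)/3 = 2 - (5*O + 5)/3 = 2 - (5 + 5*O)/3 = 2 + (-5/3 - 5*O/3) = 1/3 - 5*O/3)
(35 + V)*(6/(-3) + S(1, 0)/7) = (35 - 28)*(6/(-3) + (1/3 - 5/3*0)/7) = 7*(6*(-1/3) + (1/3 + 0)*(1/7)) = 7*(-2 + (1/3)*(1/7)) = 7*(-2 + 1/21) = 7*(-41/21) = -41/3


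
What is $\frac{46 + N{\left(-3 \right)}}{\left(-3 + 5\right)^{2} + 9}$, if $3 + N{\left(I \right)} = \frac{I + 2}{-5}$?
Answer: $\frac{216}{65} \approx 3.3231$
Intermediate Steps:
$N{\left(I \right)} = - \frac{17}{5} - \frac{I}{5}$ ($N{\left(I \right)} = -3 + \frac{I + 2}{-5} = -3 + \left(2 + I\right) \left(- \frac{1}{5}\right) = -3 - \left(\frac{2}{5} + \frac{I}{5}\right) = - \frac{17}{5} - \frac{I}{5}$)
$\frac{46 + N{\left(-3 \right)}}{\left(-3 + 5\right)^{2} + 9} = \frac{46 - \frac{14}{5}}{\left(-3 + 5\right)^{2} + 9} = \frac{46 + \left(- \frac{17}{5} + \frac{3}{5}\right)}{2^{2} + 9} = \frac{46 - \frac{14}{5}}{4 + 9} = \frac{1}{13} \cdot \frac{216}{5} = \frac{216}{65}$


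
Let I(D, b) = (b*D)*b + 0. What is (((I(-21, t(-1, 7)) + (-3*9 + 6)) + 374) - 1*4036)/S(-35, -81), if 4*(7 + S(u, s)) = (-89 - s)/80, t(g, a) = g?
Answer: 148160/281 ≈ 527.26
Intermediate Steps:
I(D, b) = D*b² (I(D, b) = (D*b)*b + 0 = D*b² + 0 = D*b²)
S(u, s) = -2329/320 - s/320 (S(u, s) = -7 + ((-89 - s)/80)/4 = -7 + ((-89 - s)*(1/80))/4 = -7 + (-89/80 - s/80)/4 = -7 + (-89/320 - s/320) = -2329/320 - s/320)
(((I(-21, t(-1, 7)) + (-3*9 + 6)) + 374) - 1*4036)/S(-35, -81) = (((-21*(-1)² + (-3*9 + 6)) + 374) - 1*4036)/(-2329/320 - 1/320*(-81)) = (((-21*1 + (-27 + 6)) + 374) - 4036)/(-2329/320 + 81/320) = (((-21 - 21) + 374) - 4036)/(-281/40) = ((-42 + 374) - 4036)*(-40/281) = (332 - 4036)*(-40/281) = -3704*(-40/281) = 148160/281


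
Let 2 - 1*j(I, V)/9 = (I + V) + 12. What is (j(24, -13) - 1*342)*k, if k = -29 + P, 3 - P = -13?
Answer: 6903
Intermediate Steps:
P = 16 (P = 3 - 1*(-13) = 3 + 13 = 16)
j(I, V) = -90 - 9*I - 9*V (j(I, V) = 18 - 9*((I + V) + 12) = 18 - 9*(12 + I + V) = 18 + (-108 - 9*I - 9*V) = -90 - 9*I - 9*V)
k = -13 (k = -29 + 16 = -13)
(j(24, -13) - 1*342)*k = ((-90 - 9*24 - 9*(-13)) - 1*342)*(-13) = ((-90 - 216 + 117) - 342)*(-13) = (-189 - 342)*(-13) = -531*(-13) = 6903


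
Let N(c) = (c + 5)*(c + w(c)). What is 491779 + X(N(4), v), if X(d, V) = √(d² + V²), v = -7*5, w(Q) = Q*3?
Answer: 491779 + √21961 ≈ 4.9193e+5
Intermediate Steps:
w(Q) = 3*Q
N(c) = 4*c*(5 + c) (N(c) = (c + 5)*(c + 3*c) = (5 + c)*(4*c) = 4*c*(5 + c))
v = -35
X(d, V) = √(V² + d²)
491779 + X(N(4), v) = 491779 + √((-35)² + (4*4*(5 + 4))²) = 491779 + √(1225 + (4*4*9)²) = 491779 + √(1225 + 144²) = 491779 + √(1225 + 20736) = 491779 + √21961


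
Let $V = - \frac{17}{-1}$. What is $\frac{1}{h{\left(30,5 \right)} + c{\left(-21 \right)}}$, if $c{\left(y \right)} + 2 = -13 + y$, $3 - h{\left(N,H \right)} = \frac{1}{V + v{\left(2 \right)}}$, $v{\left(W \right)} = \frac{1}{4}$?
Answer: $- \frac{69}{2281} \approx -0.03025$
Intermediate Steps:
$v{\left(W \right)} = \frac{1}{4}$
$V = 17$ ($V = \left(-17\right) \left(-1\right) = 17$)
$h{\left(N,H \right)} = \frac{203}{69}$ ($h{\left(N,H \right)} = 3 - \frac{1}{17 + \frac{1}{4}} = 3 - \frac{1}{\frac{69}{4}} = 3 - \frac{4}{69} = \frac{203}{69}$)
$c{\left(y \right)} = -15 + y$ ($c{\left(y \right)} = -2 + \left(-13 + y\right) = -15 + y$)
$\frac{1}{h{\left(30,5 \right)} + c{\left(-21 \right)}} = \frac{1}{\frac{203}{69} - 36} = \frac{1}{- \frac{2281}{69}} = - \frac{69}{2281}$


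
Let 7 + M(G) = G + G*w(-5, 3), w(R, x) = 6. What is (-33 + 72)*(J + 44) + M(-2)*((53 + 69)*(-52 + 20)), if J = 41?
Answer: 85299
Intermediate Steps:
M(G) = -7 + 7*G (M(G) = -7 + (G + G*6) = -7 + (G + 6*G) = -7 + 7*G)
(-33 + 72)*(J + 44) + M(-2)*((53 + 69)*(-52 + 20)) = (-33 + 72)*(41 + 44) + (-7 + 7*(-2))*((53 + 69)*(-52 + 20)) = 39*85 + (-7 - 14)*(122*(-32)) = 3315 - 21*(-3904) = 3315 + 81984 = 85299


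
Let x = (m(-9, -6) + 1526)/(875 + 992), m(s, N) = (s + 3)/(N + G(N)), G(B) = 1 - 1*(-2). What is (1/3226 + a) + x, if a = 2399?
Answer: 14453969053/6022942 ≈ 2399.8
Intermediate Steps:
G(B) = 3 (G(B) = 1 + 2 = 3)
m(s, N) = (3 + s)/(3 + N) (m(s, N) = (s + 3)/(N + 3) = (3 + s)/(3 + N))
x = 1528/1867 (x = ((3 - 9)/(3 - 6) + 1526)/(875 + 992) = (-6/(-3) + 1526)/1867 = (-1/3*(-6) + 1526)*(1/1867) = (2 + 1526)*(1/1867) = 1528*(1/1867) = 1528/1867 ≈ 0.81843)
(1/3226 + a) + x = (1/3226 + 2399) + 1528/1867 = 7739175/3226 + 1528/1867 = 14453969053/6022942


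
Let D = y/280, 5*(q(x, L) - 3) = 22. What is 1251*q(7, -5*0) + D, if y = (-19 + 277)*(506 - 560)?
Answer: 128907/14 ≈ 9207.6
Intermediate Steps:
q(x, L) = 37/5 (q(x, L) = 3 + (⅕)*22 = 3 + 22/5 = 37/5)
y = -13932 (y = 258*(-54) = -13932)
D = -3483/70 (D = -13932/280 = -13932*1/280 = -3483/70 ≈ -49.757)
1251*q(7, -5*0) + D = 1251*(37/5) - 3483/70 = 46287/5 - 3483/70 = 128907/14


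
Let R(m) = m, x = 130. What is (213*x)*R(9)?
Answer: 249210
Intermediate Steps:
(213*x)*R(9) = (213*130)*9 = 27690*9 = 249210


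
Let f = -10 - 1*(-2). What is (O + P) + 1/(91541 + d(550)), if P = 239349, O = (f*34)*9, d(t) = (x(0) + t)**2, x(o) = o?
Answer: 93348706942/394041 ≈ 2.3690e+5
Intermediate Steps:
f = -8 (f = -10 + 2 = -8)
d(t) = t**2 (d(t) = (0 + t)**2 = t**2)
O = -2448 (O = -8*34*9 = -272*9 = -2448)
(O + P) + 1/(91541 + d(550)) = (-2448 + 239349) + 1/(91541 + 550**2) = 236901 + 1/(91541 + 302500) = 236901 + 1/394041 = 93348706942/394041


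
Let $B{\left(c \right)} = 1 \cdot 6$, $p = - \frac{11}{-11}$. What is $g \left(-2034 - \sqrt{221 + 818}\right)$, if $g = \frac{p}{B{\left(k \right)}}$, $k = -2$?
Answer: $-339 - \frac{\sqrt{1039}}{6} \approx -344.37$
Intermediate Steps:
$p = 1$ ($p = \left(-11\right) \left(- \frac{1}{11}\right) = 1$)
$B{\left(c \right)} = 6$
$g = \frac{1}{6}$ ($g = 1 \cdot \frac{1}{6} = \frac{1}{6} \approx 0.16667$)
$g \left(-2034 - \sqrt{221 + 818}\right) = \frac{-2034 - \sqrt{221 + 818}}{6} = \frac{-2034 - \sqrt{1039}}{6} = -339 - \frac{\sqrt{1039}}{6}$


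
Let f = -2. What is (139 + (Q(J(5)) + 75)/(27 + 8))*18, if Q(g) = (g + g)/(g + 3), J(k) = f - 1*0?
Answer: 88848/35 ≈ 2538.5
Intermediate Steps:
J(k) = -2 (J(k) = -2 - 1*0 = -2 + 0 = -2)
Q(g) = 2*g/(3 + g) (Q(g) = (2*g)/(3 + g) = 2*g/(3 + g))
(139 + (Q(J(5)) + 75)/(27 + 8))*18 = (139 + (2*(-2)/(3 - 2) + 75)/(27 + 8))*18 = (139 + (2*(-2)/1 + 75)/35)*18 = (139 + (2*(-2)*1 + 75)*(1/35))*18 = (139 + (-4 + 75)*(1/35))*18 = (139 + 71*(1/35))*18 = (139 + 71/35)*18 = (4936/35)*18 = 88848/35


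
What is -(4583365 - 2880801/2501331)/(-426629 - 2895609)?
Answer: 272964525667/197857545209 ≈ 1.3796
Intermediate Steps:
-(4583365 - 2880801/2501331)/(-426629 - 2895609) = -(4583365 - 2880801*1/2501331)/(-3322238) = -(4583365 - 137181/119111)*(-1)/3322238 = -545929051334*(-1)/(119111*3322238) = -1*(-272964525667/197857545209) = 272964525667/197857545209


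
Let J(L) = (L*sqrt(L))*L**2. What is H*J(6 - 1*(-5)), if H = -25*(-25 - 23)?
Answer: 1597200*sqrt(11) ≈ 5.2973e+6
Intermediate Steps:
J(L) = L**(7/2) (J(L) = L**(3/2)*L**2 = L**(7/2))
H = 1200 (H = -25*(-48) = 1200)
H*J(6 - 1*(-5)) = 1200*(6 - 1*(-5))**(7/2) = 1200*(6 + 5)**(7/2) = 1200*11**(7/2) = 1200*(1331*sqrt(11)) = 1597200*sqrt(11)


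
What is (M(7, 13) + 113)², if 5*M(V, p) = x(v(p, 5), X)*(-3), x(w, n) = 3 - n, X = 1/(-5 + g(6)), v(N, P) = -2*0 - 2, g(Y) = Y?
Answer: 312481/25 ≈ 12499.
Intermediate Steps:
v(N, P) = -2 (v(N, P) = 0 - 2 = -2)
X = 1 (X = 1/(-5 + 6) = 1/1 = 1)
M(V, p) = -6/5 (M(V, p) = ((3 - 1*1)*(-3))/5 = ((3 - 1)*(-3))/5 = (2*(-3))/5 = (⅕)*(-6) = -6/5)
(M(7, 13) + 113)² = (-6/5 + 113)² = (559/5)² = 312481/25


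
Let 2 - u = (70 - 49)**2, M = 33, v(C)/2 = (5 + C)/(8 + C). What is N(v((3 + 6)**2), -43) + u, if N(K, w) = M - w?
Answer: -363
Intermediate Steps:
v(C) = 2*(5 + C)/(8 + C) (v(C) = 2*((5 + C)/(8 + C)) = 2*(5 + C)/(8 + C))
N(K, w) = 33 - w
u = -439 (u = 2 - (70 - 49)**2 = 2 - 1*21**2 = 2 - 1*441 = 2 - 441 = -439)
N(v((3 + 6)**2), -43) + u = (33 - 1*(-43)) - 439 = (33 + 43) - 439 = 76 - 439 = -363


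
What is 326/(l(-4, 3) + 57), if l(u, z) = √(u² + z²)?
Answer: 163/31 ≈ 5.2581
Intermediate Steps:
326/(l(-4, 3) + 57) = 326/(√((-4)² + 3²) + 57) = 326/(√(16 + 9) + 57) = 326/(√25 + 57) = 326/(5 + 57) = 326/62 = 326*(1/62) = 163/31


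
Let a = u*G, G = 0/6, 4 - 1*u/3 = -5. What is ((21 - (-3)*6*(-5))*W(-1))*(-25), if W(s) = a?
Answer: 0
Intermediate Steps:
u = 27 (u = 12 - 3*(-5) = 12 + 15 = 27)
G = 0 (G = 0*(1/6) = 0)
a = 0 (a = 27*0 = 0)
W(s) = 0
((21 - (-3)*6*(-5))*W(-1))*(-25) = ((21 - (-3)*6*(-5))*0)*(-25) = ((21 - 3*(-6)*(-5))*0)*(-25) = ((21 + 18*(-5))*0)*(-25) = ((21 - 90)*0)*(-25) = -69*0*(-25) = 0*(-25) = 0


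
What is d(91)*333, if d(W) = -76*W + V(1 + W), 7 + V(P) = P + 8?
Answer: -2272059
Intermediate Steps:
V(P) = 1 + P (V(P) = -7 + (P + 8) = -7 + (8 + P) = 1 + P)
d(W) = 2 - 75*W (d(W) = -76*W + (1 + (1 + W)) = -76*W + (2 + W) = 2 - 75*W)
d(91)*333 = (2 - 75*91)*333 = (2 - 6825)*333 = -6823*333 = -2272059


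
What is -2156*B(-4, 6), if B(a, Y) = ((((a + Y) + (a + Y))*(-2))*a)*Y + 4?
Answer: -422576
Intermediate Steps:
B(a, Y) = 4 + Y*a*(-4*Y - 4*a) (B(a, Y) = ((((Y + a) + (Y + a))*(-2))*a)*Y + 4 = (((2*Y + 2*a)*(-2))*a)*Y + 4 = ((-4*Y - 4*a)*a)*Y + 4 = (a*(-4*Y - 4*a))*Y + 4 = Y*a*(-4*Y - 4*a) + 4 = 4 + Y*a*(-4*Y - 4*a))
-2156*B(-4, 6) = -2156*(4 - 4*6*(-4)**2 - 4*(-4)*6**2) = -2156*(4 - 4*6*16 - 4*(-4)*36) = -2156*(4 - 384 + 576) = -2156*196 = -422576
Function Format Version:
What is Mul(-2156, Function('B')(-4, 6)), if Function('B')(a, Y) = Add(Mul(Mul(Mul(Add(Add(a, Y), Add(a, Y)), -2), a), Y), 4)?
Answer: -422576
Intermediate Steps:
Function('B')(a, Y) = Add(4, Mul(Y, a, Add(Mul(-4, Y), Mul(-4, a)))) (Function('B')(a, Y) = Add(Mul(Mul(Mul(Add(Add(Y, a), Add(Y, a)), -2), a), Y), 4) = Add(Mul(Mul(Mul(Add(Mul(2, Y), Mul(2, a)), -2), a), Y), 4) = Add(Mul(Mul(Add(Mul(-4, Y), Mul(-4, a)), a), Y), 4) = Add(Mul(Mul(a, Add(Mul(-4, Y), Mul(-4, a))), Y), 4) = Add(Mul(Y, a, Add(Mul(-4, Y), Mul(-4, a))), 4) = Add(4, Mul(Y, a, Add(Mul(-4, Y), Mul(-4, a)))))
Mul(-2156, Function('B')(-4, 6)) = Mul(-2156, Add(4, Mul(-4, 6, Pow(-4, 2)), Mul(-4, -4, Pow(6, 2)))) = Mul(-2156, Add(4, Mul(-4, 6, 16), Mul(-4, -4, 36))) = Mul(-2156, Add(4, -384, 576)) = Mul(-2156, 196) = -422576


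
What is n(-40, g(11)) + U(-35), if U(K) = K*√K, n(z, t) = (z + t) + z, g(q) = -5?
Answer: -85 - 35*I*√35 ≈ -85.0 - 207.06*I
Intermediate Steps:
n(z, t) = t + 2*z (n(z, t) = (t + z) + z = t + 2*z)
U(K) = K^(3/2)
n(-40, g(11)) + U(-35) = (-5 + 2*(-40)) + (-35)^(3/2) = (-5 - 80) - 35*I*√35 = -85 - 35*I*√35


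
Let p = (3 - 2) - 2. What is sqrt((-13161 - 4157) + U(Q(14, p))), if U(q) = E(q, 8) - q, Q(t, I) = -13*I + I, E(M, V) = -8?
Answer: I*sqrt(17338) ≈ 131.67*I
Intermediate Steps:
p = -1 (p = 1 - 2 = -1)
Q(t, I) = -12*I
U(q) = -8 - q
sqrt((-13161 - 4157) + U(Q(14, p))) = sqrt((-13161 - 4157) + (-8 - (-12)*(-1))) = sqrt(-17318 + (-8 - 1*12)) = sqrt(-17318 + (-8 - 12)) = sqrt(-17318 - 20) = sqrt(-17338) = I*sqrt(17338)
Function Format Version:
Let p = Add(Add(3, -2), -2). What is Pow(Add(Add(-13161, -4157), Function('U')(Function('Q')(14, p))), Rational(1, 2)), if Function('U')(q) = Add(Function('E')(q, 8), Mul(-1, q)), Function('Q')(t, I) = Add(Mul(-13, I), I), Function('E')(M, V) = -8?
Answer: Mul(I, Pow(17338, Rational(1, 2))) ≈ Mul(131.67, I)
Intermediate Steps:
p = -1 (p = Add(1, -2) = -1)
Function('Q')(t, I) = Mul(-12, I)
Function('U')(q) = Add(-8, Mul(-1, q))
Pow(Add(Add(-13161, -4157), Function('U')(Function('Q')(14, p))), Rational(1, 2)) = Pow(Add(Add(-13161, -4157), Add(-8, Mul(-1, Mul(-12, -1)))), Rational(1, 2)) = Pow(Add(-17318, Add(-8, Mul(-1, 12))), Rational(1, 2)) = Pow(Add(-17318, Add(-8, -12)), Rational(1, 2)) = Pow(Add(-17318, -20), Rational(1, 2)) = Pow(-17338, Rational(1, 2)) = Mul(I, Pow(17338, Rational(1, 2)))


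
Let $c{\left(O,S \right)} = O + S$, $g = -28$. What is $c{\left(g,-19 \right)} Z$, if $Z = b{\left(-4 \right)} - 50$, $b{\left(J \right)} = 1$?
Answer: $2303$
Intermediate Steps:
$Z = -49$ ($Z = 1 - 50 = -49$)
$c{\left(g,-19 \right)} Z = \left(-28 - 19\right) \left(-49\right) = \left(-47\right) \left(-49\right) = 2303$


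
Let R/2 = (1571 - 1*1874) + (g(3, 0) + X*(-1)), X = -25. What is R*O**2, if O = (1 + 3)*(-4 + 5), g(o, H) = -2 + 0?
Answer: -8960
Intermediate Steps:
g(o, H) = -2
O = 4 (O = 4*1 = 4)
R = -560 (R = 2*((1571 - 1*1874) + (-2 - 25*(-1))) = 2*((1571 - 1874) + (-2 + 25)) = 2*(-303 + 23) = 2*(-280) = -560)
R*O**2 = -560*4**2 = -560*16 = -8960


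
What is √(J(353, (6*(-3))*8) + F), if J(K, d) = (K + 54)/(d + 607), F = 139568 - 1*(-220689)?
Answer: √77228121274/463 ≈ 600.21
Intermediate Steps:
F = 360257 (F = 139568 + 220689 = 360257)
J(K, d) = (54 + K)/(607 + d)
√(J(353, (6*(-3))*8) + F) = √((54 + 353)/(607 + (6*(-3))*8) + 360257) = √(407/(607 - 18*8) + 360257) = √(407/(607 - 144) + 360257) = √(407/463 + 360257) = √(166799398/463) = √77228121274/463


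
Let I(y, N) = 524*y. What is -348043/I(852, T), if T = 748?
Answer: -348043/446448 ≈ -0.77958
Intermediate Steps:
-348043/I(852, T) = -348043/(524*852) = -348043/446448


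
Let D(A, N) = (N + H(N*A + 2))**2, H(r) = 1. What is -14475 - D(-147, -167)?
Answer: -42031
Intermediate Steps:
D(A, N) = (1 + N)**2 (D(A, N) = (N + 1)**2 = (1 + N)**2)
-14475 - D(-147, -167) = -14475 - (1 - 167)**2 = -14475 - 1*(-166)**2 = -14475 - 1*27556 = -14475 - 27556 = -42031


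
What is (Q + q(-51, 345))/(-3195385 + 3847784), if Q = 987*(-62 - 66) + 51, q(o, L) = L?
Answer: -125940/652399 ≈ -0.19304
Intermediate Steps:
Q = -126285 (Q = 987*(-128) + 51 = -126336 + 51 = -126285)
(Q + q(-51, 345))/(-3195385 + 3847784) = (-126285 + 345)/(-3195385 + 3847784) = -125940/652399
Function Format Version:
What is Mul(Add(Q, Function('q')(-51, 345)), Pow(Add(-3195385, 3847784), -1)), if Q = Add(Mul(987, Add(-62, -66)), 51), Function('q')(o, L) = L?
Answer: Rational(-125940, 652399) ≈ -0.19304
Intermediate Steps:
Q = -126285 (Q = Add(Mul(987, -128), 51) = Add(-126336, 51) = -126285)
Mul(Add(Q, Function('q')(-51, 345)), Pow(Add(-3195385, 3847784), -1)) = Mul(Add(-126285, 345), Pow(Add(-3195385, 3847784), -1)) = Mul(-125940, Pow(652399, -1)) = Mul(-125940, Rational(1, 652399)) = Rational(-125940, 652399)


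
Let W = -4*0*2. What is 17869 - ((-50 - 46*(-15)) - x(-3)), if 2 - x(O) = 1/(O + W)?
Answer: 51694/3 ≈ 17231.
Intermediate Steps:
W = 0 (W = 0*2 = 0)
x(O) = 2 - 1/O (x(O) = 2 - 1/(O + 0) = 2 - 1/O)
17869 - ((-50 - 46*(-15)) - x(-3)) = 17869 - ((-50 - 46*(-15)) - (2 - 1/(-3))) = 17869 - ((-50 + 690) - (2 - 1*(-1/3))) = 17869 - (640 - (2 + 1/3)) = 17869 - (640 - 1*7/3) = 17869 - (640 - 7/3) = 17869 - 1*1913/3 = 17869 - 1913/3 = 51694/3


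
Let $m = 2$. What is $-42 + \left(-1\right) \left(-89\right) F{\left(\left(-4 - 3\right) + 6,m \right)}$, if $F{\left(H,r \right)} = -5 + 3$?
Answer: $-220$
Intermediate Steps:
$F{\left(H,r \right)} = -2$
$-42 + \left(-1\right) \left(-89\right) F{\left(\left(-4 - 3\right) + 6,m \right)} = -42 + \left(-1\right) \left(-89\right) \left(-2\right) = -42 + 89 \left(-2\right) = -42 - 178 = -220$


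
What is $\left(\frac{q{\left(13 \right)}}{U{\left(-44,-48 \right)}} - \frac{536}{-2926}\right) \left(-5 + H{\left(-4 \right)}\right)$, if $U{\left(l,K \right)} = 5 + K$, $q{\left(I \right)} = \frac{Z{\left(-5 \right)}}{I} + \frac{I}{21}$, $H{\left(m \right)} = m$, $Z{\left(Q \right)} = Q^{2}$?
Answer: $- \frac{913170}{817817} \approx -1.1166$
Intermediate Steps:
$q{\left(I \right)} = \frac{25}{I} + \frac{I}{21}$ ($q{\left(I \right)} = \frac{\left(-5\right)^{2}}{I} + \frac{I}{21} = \frac{25}{I} + I \frac{1}{21} = \frac{25}{I} + \frac{I}{21}$)
$\left(\frac{q{\left(13 \right)}}{U{\left(-44,-48 \right)}} - \frac{536}{-2926}\right) \left(-5 + H{\left(-4 \right)}\right) = \left(\frac{\frac{25}{13} + \frac{1}{21} \cdot 13}{5 - 48} - \frac{536}{-2926}\right) \left(-5 - 4\right) = \left(\frac{25 \cdot \frac{1}{13} + \frac{13}{21}}{-43} - - \frac{268}{1463}\right) \left(-9\right) = \left(\left(\frac{25}{13} + \frac{13}{21}\right) \left(- \frac{1}{43}\right) + \frac{268}{1463}\right) \left(-9\right) = \left(\frac{694}{273} \left(- \frac{1}{43}\right) + \frac{268}{1463}\right) \left(-9\right) = \left(- \frac{694}{11739} + \frac{268}{1463}\right) \left(-9\right) = \frac{304390}{2453451} \left(-9\right) = - \frac{913170}{817817}$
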